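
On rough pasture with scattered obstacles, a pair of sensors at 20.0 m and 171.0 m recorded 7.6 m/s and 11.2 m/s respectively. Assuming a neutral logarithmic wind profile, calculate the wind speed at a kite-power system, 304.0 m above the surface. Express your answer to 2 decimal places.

12.17 m/s

Log law: V ∝ ln(z/z₀). From the pair, with r = V₁/V₂ = 0.67857,
ln z₀ = (ln z₁ − r·ln z₂)/(1 − r) = (2.9957 − 0.67857×5.1417)/0.32143 = -1.5346 → z₀ = 0.2155 m
V₃ = V₁ · ln(z₃/z₀)/ln(z₁/z₀) = 7.6 × 7.2516/4.5303 = 12.1652 m/s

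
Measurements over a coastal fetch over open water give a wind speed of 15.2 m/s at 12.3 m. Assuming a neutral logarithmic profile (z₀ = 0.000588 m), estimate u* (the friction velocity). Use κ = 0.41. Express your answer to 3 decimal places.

u* ≈ 0.626 m/s

Log law: V(z) = (u*/κ) · ln(z/z₀) ⇒ u* = κ · V / ln(z/z₀)
u* = 0.41 × 15.2 / ln(12.3/0.000588) = 0.41 × 15.2 / 9.9484
   = 6.2320 / 9.9484 = 0.6264 m/s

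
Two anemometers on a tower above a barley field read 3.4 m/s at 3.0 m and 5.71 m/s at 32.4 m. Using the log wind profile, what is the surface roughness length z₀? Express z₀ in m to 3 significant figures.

z₀ ≈ 0.0904 m

Log law: V(z) ∝ ln(z/z₀). With r = V₁/V₂ = 3.4/5.71 = 0.59545,
r · ln(z₂/z₀) = ln(z₁/z₀) ⇒ ln z₀ = (ln z₁ − r·ln z₂)/(1 − r)
ln z₀ = (1.09861 − 0.59545×3.47816) / 0.40455 = -2.4037
z₀ = exp(-2.4037) = 0.09038 m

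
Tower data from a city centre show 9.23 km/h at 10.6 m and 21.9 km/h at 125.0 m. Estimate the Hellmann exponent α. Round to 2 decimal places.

Power law: V₂/V₁ = (z₂/z₁)^α ⇒ α = ln(V₂/V₁) / ln(z₂/z₁)
α = ln(21.9/9.23) / ln(125.0/10.6) = ln(2.3727) / ln(11.7925)
  = 0.86403 / 2.46746 = 0.35017

α ≈ 0.35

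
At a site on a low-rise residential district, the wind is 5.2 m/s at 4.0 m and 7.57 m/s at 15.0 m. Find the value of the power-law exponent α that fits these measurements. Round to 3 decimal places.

Power law: V₂/V₁ = (z₂/z₁)^α ⇒ α = ln(V₂/V₁) / ln(z₂/z₁)
α = ln(7.57/5.2) / ln(15.0/4.0) = ln(1.4558) / ln(3.7500)
  = 0.37553 / 1.32176 = 0.28412

α ≈ 0.284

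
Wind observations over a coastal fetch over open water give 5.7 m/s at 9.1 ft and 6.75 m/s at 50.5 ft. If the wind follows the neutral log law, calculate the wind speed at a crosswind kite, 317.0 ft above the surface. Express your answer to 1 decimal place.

Log law: V ∝ ln(z/z₀). From the pair, with r = V₁/V₂ = 0.84444,
ln z₀ = (ln z₁ − r·ln z₂)/(1 − r) = (2.2083 − 0.84444×3.9220)/0.15556 = -7.0947 → z₀ = 0.0008295 ft
V₃ = V₁ · ln(z₃/z₀)/ln(z₁/z₀) = 5.7 × 12.8536/9.3029 = 7.8755 m/s

7.9 m/s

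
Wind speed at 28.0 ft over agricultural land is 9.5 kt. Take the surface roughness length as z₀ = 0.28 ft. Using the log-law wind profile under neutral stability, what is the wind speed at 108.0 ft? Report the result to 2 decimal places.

Log law: V(z) ∝ ln(z/z₀), so V₂/V₁ = ln(z₂/z₀) / ln(z₁/z₀).
ln(108.0/0.28) = 5.9551, ln(28.0/0.28) = 4.6052
V₂ = 9.5 × 5.9551/4.6052 = 9.5 × 1.2931 = 12.2848 kt

12.28 kt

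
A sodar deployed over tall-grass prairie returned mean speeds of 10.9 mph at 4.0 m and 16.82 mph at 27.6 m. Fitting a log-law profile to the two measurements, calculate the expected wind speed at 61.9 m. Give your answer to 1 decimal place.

19.3 mph

Log law: V ∝ ln(z/z₀). From the pair, with r = V₁/V₂ = 0.64804,
ln z₀ = (ln z₁ − r·ln z₂)/(1 − r) = (1.3863 − 0.64804×3.3178)/0.35196 = -2.1701 → z₀ = 0.1142 m
V₃ = V₁ · ln(z₃/z₀)/ln(z₁/z₀) = 10.9 × 6.2956/3.5563 = 19.2956 mph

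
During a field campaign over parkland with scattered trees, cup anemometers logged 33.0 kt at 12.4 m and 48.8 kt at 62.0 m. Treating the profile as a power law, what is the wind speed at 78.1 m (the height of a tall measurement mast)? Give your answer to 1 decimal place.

First find α: α = ln(V₂/V₁)/ln(z₂/z₁) = ln(48.8/33.0)/ln(62.0/12.4) = 0.39122/1.60944 = 0.2431
Extrapolate from 62.0 m to 78.1 m: V₃ = 48.8 × (78.1/62.0)^0.2431 = 48.8 × 1.0577 = 51.6168 kt

51.6 kt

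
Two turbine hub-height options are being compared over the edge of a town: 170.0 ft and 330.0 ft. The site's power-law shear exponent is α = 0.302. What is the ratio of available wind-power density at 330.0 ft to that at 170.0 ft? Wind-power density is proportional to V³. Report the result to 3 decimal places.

Speed ratio: V_B/V_A = (z_B/z_A)^α = (330.0/170.0)^0.302 = (1.9412)^0.302 = 1.22179
Power-density ratio: P_B/P_A = (V_B/V_A)³ = (1.22179)³ = 1.82384

1.824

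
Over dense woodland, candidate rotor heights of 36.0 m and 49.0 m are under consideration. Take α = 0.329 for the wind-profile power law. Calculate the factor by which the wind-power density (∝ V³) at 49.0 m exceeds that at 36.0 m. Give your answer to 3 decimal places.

1.356

Speed ratio: V_B/V_A = (z_B/z_A)^α = (49.0/36.0)^0.329 = (1.3611)^0.329 = 1.10675
Power-density ratio: P_B/P_A = (V_B/V_A)³ = (1.10675)³ = 1.35567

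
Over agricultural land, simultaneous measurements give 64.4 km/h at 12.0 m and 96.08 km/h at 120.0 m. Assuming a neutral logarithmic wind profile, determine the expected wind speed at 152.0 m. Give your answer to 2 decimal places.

99.33 km/h

Log law: V ∝ ln(z/z₀). From the pair, with r = V₁/V₂ = 0.67027,
ln z₀ = (ln z₁ − r·ln z₂)/(1 − r) = (2.4849 − 0.67027×4.7875)/0.32973 = -2.1959 → z₀ = 0.1113 m
V₃ = V₁ · ln(z₃/z₀)/ln(z₁/z₀) = 64.4 × 7.2197/4.6808 = 99.3323 km/h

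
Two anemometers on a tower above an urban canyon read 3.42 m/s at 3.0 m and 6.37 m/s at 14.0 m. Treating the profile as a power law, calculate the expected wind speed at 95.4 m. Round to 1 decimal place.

13.8 m/s

First find α: α = ln(V₂/V₁)/ln(z₂/z₁) = ln(6.37/3.42)/ln(14.0/3.0) = 0.62196/1.54045 = 0.4038
Extrapolate from 14.0 m to 95.4 m: V₃ = 6.37 × (95.4/14.0)^0.4038 = 6.37 × 2.1702 = 13.8240 m/s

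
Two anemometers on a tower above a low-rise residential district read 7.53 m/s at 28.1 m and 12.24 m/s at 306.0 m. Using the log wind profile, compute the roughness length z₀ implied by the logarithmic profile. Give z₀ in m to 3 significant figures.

Log law: V(z) ∝ ln(z/z₀). With r = V₁/V₂ = 7.53/12.24 = 0.61520,
r · ln(z₂/z₀) = ln(z₁/z₀) ⇒ ln z₀ = (ln z₁ − r·ln z₂)/(1 − r)
ln z₀ = (3.33577 − 0.61520×5.72359) / 0.38480 = -0.4817
z₀ = exp(-0.4817) = 0.6177 m

z₀ ≈ 0.618 m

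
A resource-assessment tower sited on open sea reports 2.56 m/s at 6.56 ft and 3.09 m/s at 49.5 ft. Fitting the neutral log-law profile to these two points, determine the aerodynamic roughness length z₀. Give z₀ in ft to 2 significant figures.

z₀ ≈ 0.00038 ft

Log law: V(z) ∝ ln(z/z₀). With r = V₁/V₂ = 2.56/3.09 = 0.82848,
r · ln(z₂/z₀) = ln(z₁/z₀) ⇒ ln z₀ = (ln z₁ − r·ln z₂)/(1 − r)
ln z₀ = (1.88099 − 0.82848×3.90197) / 0.17152 = -7.8807
z₀ = exp(-7.8807) = 0.0003780 ft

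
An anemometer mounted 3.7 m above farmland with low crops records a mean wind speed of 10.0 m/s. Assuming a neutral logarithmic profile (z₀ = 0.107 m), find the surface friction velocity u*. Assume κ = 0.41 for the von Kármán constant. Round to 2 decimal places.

u* ≈ 1.16 m/s

Log law: V(z) = (u*/κ) · ln(z/z₀) ⇒ u* = κ · V / ln(z/z₀)
u* = 0.41 × 10.0 / ln(3.7/0.107) = 0.41 × 10.0 / 3.5433
   = 4.1000 / 3.5433 = 1.1571 m/s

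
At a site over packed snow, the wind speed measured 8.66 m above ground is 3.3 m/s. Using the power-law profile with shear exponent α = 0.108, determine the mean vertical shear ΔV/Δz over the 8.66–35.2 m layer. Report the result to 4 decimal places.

0.0203 m/s/m

Power law: V₂ = V₁ · (z₂/z₁)^α = 3.3 × (4.0647)^0.108 = 3.8396 m/s
ΔV/Δz = (3.8396 − 3.3)/(35.2 − 8.66) = 0.5396/26.5400 = 0.02033 m/s/m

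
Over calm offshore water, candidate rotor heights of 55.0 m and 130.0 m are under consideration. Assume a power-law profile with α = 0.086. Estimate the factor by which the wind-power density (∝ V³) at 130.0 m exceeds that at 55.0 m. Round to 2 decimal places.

1.25

Speed ratio: V_B/V_A = (z_B/z_A)^α = (130.0/55.0)^0.086 = (2.3636)^0.086 = 1.07678
Power-density ratio: P_B/P_A = (V_B/V_A)³ = (1.07678)³ = 1.24849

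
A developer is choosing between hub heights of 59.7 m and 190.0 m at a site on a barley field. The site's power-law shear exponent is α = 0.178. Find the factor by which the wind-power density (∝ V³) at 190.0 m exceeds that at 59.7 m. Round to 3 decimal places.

Speed ratio: V_B/V_A = (z_B/z_A)^α = (190.0/59.7)^0.178 = (3.1826)^0.178 = 1.22884
Power-density ratio: P_B/P_A = (V_B/V_A)³ = (1.22884)³ = 1.85560

1.856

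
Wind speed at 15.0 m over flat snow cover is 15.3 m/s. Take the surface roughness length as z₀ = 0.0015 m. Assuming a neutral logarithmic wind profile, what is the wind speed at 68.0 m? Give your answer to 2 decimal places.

Log law: V(z) ∝ ln(z/z₀), so V₂/V₁ = ln(z₂/z₀) / ln(z₁/z₀).
ln(68.0/0.0015) = 10.7218, ln(15.0/0.0015) = 9.2103
V₂ = 15.3 × 10.7218/9.2103 = 15.3 × 1.1641 = 17.8108 m/s

17.81 m/s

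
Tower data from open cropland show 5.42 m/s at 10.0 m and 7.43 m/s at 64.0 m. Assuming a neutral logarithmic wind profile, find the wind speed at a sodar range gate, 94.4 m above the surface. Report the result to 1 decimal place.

Log law: V ∝ ln(z/z₀). From the pair, with r = V₁/V₂ = 0.72948,
ln z₀ = (ln z₁ − r·ln z₂)/(1 − r) = (2.3026 − 0.72948×4.1589)/0.27052 = -2.7030 → z₀ = 0.06701 m
V₃ = V₁ · ln(z₃/z₀)/ln(z₁/z₀) = 5.42 × 7.2505/5.0055 = 7.8508 m/s

7.9 m/s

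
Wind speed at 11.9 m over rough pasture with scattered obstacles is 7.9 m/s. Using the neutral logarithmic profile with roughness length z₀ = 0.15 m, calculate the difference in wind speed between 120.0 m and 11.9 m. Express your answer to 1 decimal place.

Log law: V₂ = V₁ · ln(z₂/z₀)/ln(z₁/z₀) = 7.9 × 6.6846/4.3737 = 12.0742 m/s
ΔV = 12.0742 − 7.9 = 4.1742 m/s

4.2 m/s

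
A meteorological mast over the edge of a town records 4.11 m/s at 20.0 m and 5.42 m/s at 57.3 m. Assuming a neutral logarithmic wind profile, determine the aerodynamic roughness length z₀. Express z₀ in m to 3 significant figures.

z₀ ≈ 0.736 m

Log law: V(z) ∝ ln(z/z₀). With r = V₁/V₂ = 4.11/5.42 = 0.75830,
r · ln(z₂/z₀) = ln(z₁/z₀) ⇒ ln z₀ = (ln z₁ − r·ln z₂)/(1 − r)
ln z₀ = (2.99573 − 0.75830×4.04830) / 0.24170 = -0.3066
z₀ = exp(-0.3066) = 0.7359 m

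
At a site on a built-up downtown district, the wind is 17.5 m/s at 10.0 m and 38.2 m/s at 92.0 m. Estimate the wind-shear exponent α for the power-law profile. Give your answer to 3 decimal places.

α ≈ 0.352

Power law: V₂/V₁ = (z₂/z₁)^α ⇒ α = ln(V₂/V₁) / ln(z₂/z₁)
α = ln(38.2/17.5) / ln(92.0/10.0) = ln(2.1829) / ln(9.2000)
  = 0.78063 / 2.21920 = 0.35176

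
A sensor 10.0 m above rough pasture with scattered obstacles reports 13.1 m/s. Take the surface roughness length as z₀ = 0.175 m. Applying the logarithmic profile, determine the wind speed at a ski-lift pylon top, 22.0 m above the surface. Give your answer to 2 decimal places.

15.65 m/s

Log law: V(z) ∝ ln(z/z₀), so V₂/V₁ = ln(z₂/z₀) / ln(z₁/z₀).
ln(22.0/0.175) = 4.8340, ln(10.0/0.175) = 4.0456
V₂ = 13.1 × 4.8340/4.0456 = 13.1 × 1.1949 = 15.6531 m/s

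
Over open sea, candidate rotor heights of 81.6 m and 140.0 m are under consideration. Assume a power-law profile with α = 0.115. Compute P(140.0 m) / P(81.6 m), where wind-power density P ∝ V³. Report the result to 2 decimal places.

1.20

Speed ratio: V_B/V_A = (z_B/z_A)^α = (140.0/81.6)^0.115 = (1.7157)^0.115 = 1.06405
Power-density ratio: P_B/P_A = (V_B/V_A)³ = (1.06405)³ = 1.20471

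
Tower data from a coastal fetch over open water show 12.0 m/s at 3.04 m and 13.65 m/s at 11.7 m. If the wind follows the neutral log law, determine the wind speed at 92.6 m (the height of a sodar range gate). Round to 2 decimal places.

Log law: V ∝ ln(z/z₀). From the pair, with r = V₁/V₂ = 0.87912,
ln z₀ = (ln z₁ − r·ln z₂)/(1 − r) = (1.1119 − 0.87912×2.4596)/0.12088 = -8.6898 → z₀ = 0.0001683 m
V₃ = V₁ · ln(z₃/z₀)/ln(z₁/z₀) = 12.0 × 13.2181/9.8017 = 16.1827 m/s

16.18 m/s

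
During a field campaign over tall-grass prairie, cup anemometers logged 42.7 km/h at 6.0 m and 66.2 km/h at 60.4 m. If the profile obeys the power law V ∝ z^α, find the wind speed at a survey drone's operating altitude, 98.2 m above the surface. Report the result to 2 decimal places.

First find α: α = ln(V₂/V₁)/ln(z₂/z₁) = ln(66.2/42.7)/ln(60.4/6.0) = 0.43848/2.30923 = 0.1899
Extrapolate from 60.4 m to 98.2 m: V₃ = 66.2 × (98.2/60.4)^0.1899 = 66.2 × 1.0967 = 72.6001 km/h

72.60 km/h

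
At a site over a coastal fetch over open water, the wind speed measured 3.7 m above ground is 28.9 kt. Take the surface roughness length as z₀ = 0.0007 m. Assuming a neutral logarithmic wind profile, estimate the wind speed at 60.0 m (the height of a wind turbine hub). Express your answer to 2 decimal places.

Log law: V(z) ∝ ln(z/z₀), so V₂/V₁ = ln(z₂/z₀) / ln(z₁/z₀).
ln(60.0/0.0007) = 11.3588, ln(3.7/0.0007) = 8.5728
V₂ = 28.9 × 11.3588/8.5728 = 28.9 × 1.3250 = 38.2920 kt

38.29 kt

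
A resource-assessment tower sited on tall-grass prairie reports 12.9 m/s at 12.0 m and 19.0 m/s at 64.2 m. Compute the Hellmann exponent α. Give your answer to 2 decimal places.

α ≈ 0.23

Power law: V₂/V₁ = (z₂/z₁)^α ⇒ α = ln(V₂/V₁) / ln(z₂/z₁)
α = ln(19.0/12.9) / ln(64.2/12.0) = ln(1.4729) / ln(5.3500)
  = 0.38721 / 1.67710 = 0.23088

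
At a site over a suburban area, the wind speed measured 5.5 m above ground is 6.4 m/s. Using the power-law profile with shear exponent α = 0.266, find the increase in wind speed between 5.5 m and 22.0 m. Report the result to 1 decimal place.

2.9 m/s

Power law: V₂ = V₁ · (z₂/z₁)^α = 6.4 × (4.0000)^0.266 = 9.2540 m/s
ΔV = 9.2540 − 6.4 = 2.8540 m/s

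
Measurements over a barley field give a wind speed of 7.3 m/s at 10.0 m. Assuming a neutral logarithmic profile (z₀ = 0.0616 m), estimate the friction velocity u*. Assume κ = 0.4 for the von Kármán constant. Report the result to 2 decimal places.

u* ≈ 0.57 m/s

Log law: V(z) = (u*/κ) · ln(z/z₀) ⇒ u* = κ · V / ln(z/z₀)
u* = 0.4 × 7.3 / ln(10.0/0.0616) = 0.4 × 7.3 / 5.0897
   = 2.9200 / 5.0897 = 0.5737 m/s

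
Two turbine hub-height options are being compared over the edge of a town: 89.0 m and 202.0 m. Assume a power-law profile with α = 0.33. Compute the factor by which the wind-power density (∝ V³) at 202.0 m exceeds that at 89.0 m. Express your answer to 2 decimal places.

Speed ratio: V_B/V_A = (z_B/z_A)^α = (202.0/89.0)^0.33 = (2.2697)^0.33 = 1.31059
Power-density ratio: P_B/P_A = (V_B/V_A)³ = (1.31059)³ = 2.25114

2.25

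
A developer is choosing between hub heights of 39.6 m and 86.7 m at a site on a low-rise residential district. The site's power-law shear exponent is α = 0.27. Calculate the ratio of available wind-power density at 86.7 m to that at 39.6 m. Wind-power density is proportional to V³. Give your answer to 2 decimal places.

1.89

Speed ratio: V_B/V_A = (z_B/z_A)^α = (86.7/39.6)^0.27 = (2.1894)^0.27 = 1.23563
Power-density ratio: P_B/P_A = (V_B/V_A)³ = (1.23563)³ = 1.88652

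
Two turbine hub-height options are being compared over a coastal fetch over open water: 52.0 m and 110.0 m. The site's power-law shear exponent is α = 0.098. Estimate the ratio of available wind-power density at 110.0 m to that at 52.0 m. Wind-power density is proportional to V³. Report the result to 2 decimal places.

Speed ratio: V_B/V_A = (z_B/z_A)^α = (110.0/52.0)^0.098 = (2.1154)^0.098 = 1.07619
Power-density ratio: P_B/P_A = (V_B/V_A)³ = (1.07619)³ = 1.24642

1.25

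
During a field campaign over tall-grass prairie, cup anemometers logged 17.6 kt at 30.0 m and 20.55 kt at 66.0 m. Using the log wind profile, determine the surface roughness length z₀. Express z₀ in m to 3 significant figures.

z₀ ≈ 0.272 m

Log law: V(z) ∝ ln(z/z₀). With r = V₁/V₂ = 17.6/20.55 = 0.85645,
r · ln(z₂/z₀) = ln(z₁/z₀) ⇒ ln z₀ = (ln z₁ − r·ln z₂)/(1 − r)
ln z₀ = (3.40120 − 0.85645×4.18965) / 0.14355 = -1.3028
z₀ = exp(-1.3028) = 0.2718 m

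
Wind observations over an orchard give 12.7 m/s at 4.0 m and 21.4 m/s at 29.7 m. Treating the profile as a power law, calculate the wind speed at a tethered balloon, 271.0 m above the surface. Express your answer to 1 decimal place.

First find α: α = ln(V₂/V₁)/ln(z₂/z₁) = ln(21.4/12.7)/ln(29.7/4.0) = 0.52179/2.00485 = 0.2603
Extrapolate from 29.7 m to 271.0 m: V₃ = 21.4 × (271.0/29.7)^0.2603 = 21.4 × 1.7779 = 38.0471 m/s

38.0 m/s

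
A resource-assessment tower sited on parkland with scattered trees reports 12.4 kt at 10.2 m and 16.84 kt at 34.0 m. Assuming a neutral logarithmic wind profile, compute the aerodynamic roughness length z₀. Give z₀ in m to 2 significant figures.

Log law: V(z) ∝ ln(z/z₀). With r = V₁/V₂ = 12.4/16.84 = 0.73634,
r · ln(z₂/z₀) = ln(z₁/z₀) ⇒ ln z₀ = (ln z₁ − r·ln z₂)/(1 − r)
ln z₀ = (2.32239 − 0.73634×3.52636) / 0.26366 = -1.0401
z₀ = exp(-1.0401) = 0.3534 m

z₀ ≈ 0.35 m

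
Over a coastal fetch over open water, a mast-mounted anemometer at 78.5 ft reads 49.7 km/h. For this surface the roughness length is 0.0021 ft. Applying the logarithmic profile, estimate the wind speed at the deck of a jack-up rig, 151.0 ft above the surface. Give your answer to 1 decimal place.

Log law: V(z) ∝ ln(z/z₀), so V₂/V₁ = ln(z₂/z₀) / ln(z₁/z₀).
ln(151.0/0.0021) = 11.1831, ln(78.5/0.0021) = 10.5289
V₂ = 49.7 × 11.1831/10.5289 = 49.7 × 1.0621 = 52.7880 km/h

52.8 km/h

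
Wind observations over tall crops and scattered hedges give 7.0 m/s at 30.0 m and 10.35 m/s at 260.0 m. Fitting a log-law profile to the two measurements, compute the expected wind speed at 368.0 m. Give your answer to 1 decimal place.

Log law: V ∝ ln(z/z₀). From the pair, with r = V₁/V₂ = 0.67633,
ln z₀ = (ln z₁ − r·ln z₂)/(1 − r) = (3.4012 − 0.67633×5.5607)/0.32367 = -1.1112 → z₀ = 0.3292 m
V₃ = V₁ · ln(z₃/z₀)/ln(z₁/z₀) = 7.0 × 7.0192/4.5124 = 10.8889 m/s

10.9 m/s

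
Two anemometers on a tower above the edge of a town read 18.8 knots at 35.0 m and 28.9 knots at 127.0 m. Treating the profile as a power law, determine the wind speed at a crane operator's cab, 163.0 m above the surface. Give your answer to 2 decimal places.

First find α: α = ln(V₂/V₁)/ln(z₂/z₁) = ln(28.9/18.8)/ln(127.0/35.0) = 0.42998/1.28884 = 0.3336
Extrapolate from 127.0 m to 163.0 m: V₃ = 28.9 × (163.0/127.0)^0.3336 = 28.9 × 1.0868 = 31.4092 knots

31.41 knots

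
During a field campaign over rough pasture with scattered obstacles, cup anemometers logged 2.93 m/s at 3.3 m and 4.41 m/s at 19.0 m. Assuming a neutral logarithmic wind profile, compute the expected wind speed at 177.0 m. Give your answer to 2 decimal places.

6.30 m/s

Log law: V ∝ ln(z/z₀). From the pair, with r = V₁/V₂ = 0.66440,
ln z₀ = (ln z₁ − r·ln z₂)/(1 − r) = (1.1939 − 0.66440×2.9444)/0.33560 = -2.2716 → z₀ = 0.1031 m
V₃ = V₁ · ln(z₃/z₀)/ln(z₁/z₀) = 2.93 × 7.4478/3.4655 = 6.2968 m/s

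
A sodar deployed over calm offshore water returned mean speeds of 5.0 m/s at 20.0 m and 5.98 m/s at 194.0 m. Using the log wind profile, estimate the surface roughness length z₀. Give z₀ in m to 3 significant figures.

Log law: V(z) ∝ ln(z/z₀). With r = V₁/V₂ = 5.0/5.98 = 0.83612,
r · ln(z₂/z₀) = ln(z₁/z₀) ⇒ ln z₀ = (ln z₁ − r·ln z₂)/(1 − r)
ln z₀ = (2.99573 − 0.83612×5.26786) / 0.16388 = -8.5967
z₀ = exp(-8.5967) = 0.0001847 m

z₀ ≈ 0.000185 m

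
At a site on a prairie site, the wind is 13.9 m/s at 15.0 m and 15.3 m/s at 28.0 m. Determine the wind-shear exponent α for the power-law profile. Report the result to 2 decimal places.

Power law: V₂/V₁ = (z₂/z₁)^α ⇒ α = ln(V₂/V₁) / ln(z₂/z₁)
α = ln(15.3/13.9) / ln(28.0/15.0) = ln(1.1007) / ln(1.8667)
  = 0.09596 / 0.62415 = 0.15375

α ≈ 0.15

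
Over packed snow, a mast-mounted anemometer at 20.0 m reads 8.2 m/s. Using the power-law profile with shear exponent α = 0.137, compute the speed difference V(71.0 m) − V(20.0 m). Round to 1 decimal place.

Power law: V₂ = V₁ · (z₂/z₁)^α = 8.2 × (3.5500)^0.137 = 9.7543 m/s
ΔV = 9.7543 − 8.2 = 1.5543 m/s

1.6 m/s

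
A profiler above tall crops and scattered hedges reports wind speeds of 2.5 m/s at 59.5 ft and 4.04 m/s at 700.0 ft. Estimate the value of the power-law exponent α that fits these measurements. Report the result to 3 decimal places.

α ≈ 0.195

Power law: V₂/V₁ = (z₂/z₁)^α ⇒ α = ln(V₂/V₁) / ln(z₂/z₁)
α = ln(4.04/2.5) / ln(700.0/59.5) = ln(1.6160) / ln(11.7647)
  = 0.47995 / 2.46510 = 0.19470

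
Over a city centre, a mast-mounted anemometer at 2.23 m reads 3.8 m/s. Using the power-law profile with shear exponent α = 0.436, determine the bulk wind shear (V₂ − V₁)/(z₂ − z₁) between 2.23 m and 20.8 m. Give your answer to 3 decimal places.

Power law: V₂ = V₁ · (z₂/z₁)^α = 3.8 × (9.3274)^0.436 = 10.0600 m/s
ΔV/Δz = (10.0600 − 3.8)/(20.8 − 2.23) = 6.2600/18.5700 = 0.33710 m/s/m

0.337 m/s/m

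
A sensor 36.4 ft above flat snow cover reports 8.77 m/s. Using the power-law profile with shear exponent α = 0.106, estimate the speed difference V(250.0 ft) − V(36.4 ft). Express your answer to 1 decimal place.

2.0 m/s

Power law: V₂ = V₁ · (z₂/z₁)^α = 8.77 × (6.8681)^0.106 = 10.7573 m/s
ΔV = 10.7573 − 8.77 = 1.9873 m/s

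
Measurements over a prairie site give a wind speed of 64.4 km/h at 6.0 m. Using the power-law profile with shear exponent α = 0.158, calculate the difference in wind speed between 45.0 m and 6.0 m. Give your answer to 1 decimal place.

24.1 km/h

Power law: V₂ = V₁ · (z₂/z₁)^α = 64.4 × (7.5000)^0.158 = 88.5412 km/h
ΔV = 88.5412 − 64.4 = 24.1412 km/h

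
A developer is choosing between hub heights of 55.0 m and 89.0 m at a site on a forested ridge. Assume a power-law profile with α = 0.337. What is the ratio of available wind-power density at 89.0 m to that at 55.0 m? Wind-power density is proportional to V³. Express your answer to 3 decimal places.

Speed ratio: V_B/V_A = (z_B/z_A)^α = (89.0/55.0)^0.337 = (1.6182)^0.337 = 1.17609
Power-density ratio: P_B/P_A = (V_B/V_A)³ = (1.17609)³ = 1.62677

1.627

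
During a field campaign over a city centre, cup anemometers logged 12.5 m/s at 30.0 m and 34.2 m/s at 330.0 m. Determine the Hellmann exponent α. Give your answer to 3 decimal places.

Power law: V₂/V₁ = (z₂/z₁)^α ⇒ α = ln(V₂/V₁) / ln(z₂/z₁)
α = ln(34.2/12.5) / ln(330.0/30.0) = ln(2.7360) / ln(11.0000)
  = 1.00650 / 2.39790 = 0.41974

α ≈ 0.420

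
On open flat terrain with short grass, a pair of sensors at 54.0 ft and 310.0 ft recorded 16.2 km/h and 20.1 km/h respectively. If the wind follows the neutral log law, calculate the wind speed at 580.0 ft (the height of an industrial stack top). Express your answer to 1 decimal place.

21.5 km/h

Log law: V ∝ ln(z/z₀). From the pair, with r = V₁/V₂ = 0.80597,
ln z₀ = (ln z₁ − r·ln z₂)/(1 − r) = (3.9890 − 0.80597×5.7366)/0.19403 = -3.2702 → z₀ = 0.03800 ft
V₃ = V₁ · ln(z₃/z₀)/ln(z₁/z₀) = 16.2 × 9.6333/7.2592 = 21.4980 km/h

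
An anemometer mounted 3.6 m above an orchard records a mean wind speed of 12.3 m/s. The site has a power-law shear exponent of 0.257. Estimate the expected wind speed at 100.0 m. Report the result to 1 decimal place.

28.9 m/s

Power-law profile: V₂ = V₁ · (z₂/z₁)^α
V₂ = 12.3 × (100.0/3.6)^0.257 = 12.3 × (27.7778)^0.257
    = 12.3 × 2.3498 = 28.9025 m/s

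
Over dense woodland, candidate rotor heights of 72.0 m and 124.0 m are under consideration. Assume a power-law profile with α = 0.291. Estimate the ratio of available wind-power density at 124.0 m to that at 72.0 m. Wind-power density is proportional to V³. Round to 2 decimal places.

1.61

Speed ratio: V_B/V_A = (z_B/z_A)^α = (124.0/72.0)^0.291 = (1.7222)^0.291 = 1.17139
Power-density ratio: P_B/P_A = (V_B/V_A)³ = (1.17139)³ = 1.60733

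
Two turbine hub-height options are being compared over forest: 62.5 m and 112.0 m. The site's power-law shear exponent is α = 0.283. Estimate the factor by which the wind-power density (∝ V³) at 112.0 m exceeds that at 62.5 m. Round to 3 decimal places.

Speed ratio: V_B/V_A = (z_B/z_A)^α = (112.0/62.5)^0.283 = (1.7920)^0.283 = 1.17949
Power-density ratio: P_B/P_A = (V_B/V_A)³ = (1.17949)³ = 1.64091

1.641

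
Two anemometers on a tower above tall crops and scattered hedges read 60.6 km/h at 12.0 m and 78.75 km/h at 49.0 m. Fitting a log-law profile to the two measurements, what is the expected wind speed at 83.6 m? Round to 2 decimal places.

85.64 km/h

Log law: V ∝ ln(z/z₀). From the pair, with r = V₁/V₂ = 0.76952,
ln z₀ = (ln z₁ − r·ln z₂)/(1 − r) = (2.4849 − 0.76952×3.8918)/0.23048 = -2.2126 → z₀ = 0.1094 m
V₃ = V₁ · ln(z₃/z₀)/ln(z₁/z₀) = 60.6 × 6.6386/4.6975 = 85.6418 km/h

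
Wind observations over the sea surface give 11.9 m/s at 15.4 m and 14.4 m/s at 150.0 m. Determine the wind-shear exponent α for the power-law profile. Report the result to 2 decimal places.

Power law: V₂/V₁ = (z₂/z₁)^α ⇒ α = ln(V₂/V₁) / ln(z₂/z₁)
α = ln(14.4/11.9) / ln(150.0/15.4) = ln(1.2101) / ln(9.7403)
  = 0.19069 / 2.27627 = 0.08377

α ≈ 0.08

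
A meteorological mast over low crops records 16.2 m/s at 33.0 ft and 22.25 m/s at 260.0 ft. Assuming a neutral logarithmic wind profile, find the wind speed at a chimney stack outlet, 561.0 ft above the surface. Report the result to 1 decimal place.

Log law: V ∝ ln(z/z₀). From the pair, with r = V₁/V₂ = 0.72809,
ln z₀ = (ln z₁ − r·ln z₂)/(1 − r) = (3.4965 − 0.72809×5.5607)/0.27191 = -2.0307 → z₀ = 0.1312 ft
V₃ = V₁ · ln(z₃/z₀)/ln(z₁/z₀) = 16.2 × 8.3604/5.5272 = 24.5040 m/s

24.5 m/s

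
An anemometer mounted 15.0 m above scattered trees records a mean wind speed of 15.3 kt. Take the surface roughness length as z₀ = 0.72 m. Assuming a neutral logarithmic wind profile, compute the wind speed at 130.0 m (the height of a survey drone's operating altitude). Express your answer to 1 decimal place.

Log law: V(z) ∝ ln(z/z₀), so V₂/V₁ = ln(z₂/z₀) / ln(z₁/z₀).
ln(130.0/0.72) = 5.1960, ln(15.0/0.72) = 3.0366
V₂ = 15.3 × 5.1960/3.0366 = 15.3 × 1.7112 = 26.1808 kt

26.2 kt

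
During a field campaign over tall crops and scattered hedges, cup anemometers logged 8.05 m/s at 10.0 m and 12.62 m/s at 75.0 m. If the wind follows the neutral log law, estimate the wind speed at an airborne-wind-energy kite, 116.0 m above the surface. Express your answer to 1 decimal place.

Log law: V ∝ ln(z/z₀). From the pair, with r = V₁/V₂ = 0.63788,
ln z₀ = (ln z₁ − r·ln z₂)/(1 − r) = (2.3026 − 0.63788×4.3175)/0.36212 = -1.2466 → z₀ = 0.2875 m
V₃ = V₁ · ln(z₃/z₀)/ln(z₁/z₀) = 8.05 × 6.0002/3.5492 = 13.6091 m/s

13.6 m/s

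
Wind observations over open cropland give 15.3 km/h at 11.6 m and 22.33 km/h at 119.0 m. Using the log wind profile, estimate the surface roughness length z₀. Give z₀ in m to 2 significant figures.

z₀ ≈ 0.073 m

Log law: V(z) ∝ ln(z/z₀). With r = V₁/V₂ = 15.3/22.33 = 0.68518,
r · ln(z₂/z₀) = ln(z₁/z₀) ⇒ ln z₀ = (ln z₁ − r·ln z₂)/(1 − r)
ln z₀ = (2.45101 − 0.68518×4.77912) / 0.31482 = -2.6159
z₀ = exp(-2.6159) = 0.07310 m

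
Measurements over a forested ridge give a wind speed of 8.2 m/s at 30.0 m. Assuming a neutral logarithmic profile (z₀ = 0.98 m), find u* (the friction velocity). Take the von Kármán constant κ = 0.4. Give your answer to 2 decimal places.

u* ≈ 0.96 m/s

Log law: V(z) = (u*/κ) · ln(z/z₀) ⇒ u* = κ · V / ln(z/z₀)
u* = 0.4 × 8.2 / ln(30.0/0.98) = 0.4 × 8.2 / 3.4214
   = 3.2800 / 3.4214 = 0.9587 m/s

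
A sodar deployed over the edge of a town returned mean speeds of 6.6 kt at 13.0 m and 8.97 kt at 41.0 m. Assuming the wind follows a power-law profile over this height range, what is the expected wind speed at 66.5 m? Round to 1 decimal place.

10.2 kt

First find α: α = ln(V₂/V₁)/ln(z₂/z₁) = ln(8.97/6.6)/ln(41.0/13.0) = 0.30682/1.14862 = 0.2671
Extrapolate from 41.0 m to 66.5 m: V₃ = 8.97 × (66.5/41.0)^0.2671 = 8.97 × 1.1379 = 10.2070 kt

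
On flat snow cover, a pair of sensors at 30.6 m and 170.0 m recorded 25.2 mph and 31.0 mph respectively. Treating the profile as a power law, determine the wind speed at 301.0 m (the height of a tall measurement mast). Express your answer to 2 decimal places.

First find α: α = ln(V₂/V₁)/ln(z₂/z₁) = ln(31.0/25.2)/ln(170.0/30.6) = 0.20714/1.71480 = 0.1208
Extrapolate from 170.0 m to 301.0 m: V₃ = 31.0 × (301.0/170.0)^0.1208 = 31.0 × 1.0715 = 33.2150 mph

33.21 mph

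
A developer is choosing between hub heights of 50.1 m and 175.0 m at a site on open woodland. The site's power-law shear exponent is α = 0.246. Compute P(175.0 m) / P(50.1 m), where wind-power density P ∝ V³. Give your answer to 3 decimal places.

2.517

Speed ratio: V_B/V_A = (z_B/z_A)^α = (175.0/50.1)^0.246 = (3.4930)^0.246 = 1.36028
Power-density ratio: P_B/P_A = (V_B/V_A)³ = (1.36028)³ = 2.51699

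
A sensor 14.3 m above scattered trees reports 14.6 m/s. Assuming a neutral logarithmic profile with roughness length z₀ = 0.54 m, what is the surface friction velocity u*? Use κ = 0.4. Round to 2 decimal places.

u* ≈ 1.78 m/s

Log law: V(z) = (u*/κ) · ln(z/z₀) ⇒ u* = κ · V / ln(z/z₀)
u* = 0.4 × 14.6 / ln(14.3/0.54) = 0.4 × 14.6 / 3.2764
   = 5.8400 / 3.2764 = 1.7824 m/s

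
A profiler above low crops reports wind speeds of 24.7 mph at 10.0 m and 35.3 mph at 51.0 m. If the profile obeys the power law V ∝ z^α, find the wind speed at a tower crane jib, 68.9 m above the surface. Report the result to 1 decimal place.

First find α: α = ln(V₂/V₁)/ln(z₂/z₁) = ln(35.3/24.7)/ln(51.0/10.0) = 0.35708/1.62924 = 0.2192
Extrapolate from 51.0 m to 68.9 m: V₃ = 35.3 × (68.9/51.0)^0.2192 = 35.3 × 1.0682 = 37.7059 mph

37.7 mph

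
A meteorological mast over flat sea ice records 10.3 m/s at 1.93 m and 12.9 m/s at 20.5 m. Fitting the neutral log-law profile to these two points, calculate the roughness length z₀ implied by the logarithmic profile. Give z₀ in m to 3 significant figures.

Log law: V(z) ∝ ln(z/z₀). With r = V₁/V₂ = 10.3/12.9 = 0.79845,
r · ln(z₂/z₀) = ln(z₁/z₀) ⇒ ln z₀ = (ln z₁ − r·ln z₂)/(1 − r)
ln z₀ = (0.65752 − 0.79845×3.02042) / 0.20155 = -8.7032
z₀ = exp(-8.7032) = 0.0001661 m

z₀ ≈ 0.000166 m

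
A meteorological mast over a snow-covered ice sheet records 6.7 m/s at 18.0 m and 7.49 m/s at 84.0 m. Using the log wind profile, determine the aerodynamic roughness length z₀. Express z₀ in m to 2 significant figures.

z₀ ≈ 0.000038 m

Log law: V(z) ∝ ln(z/z₀). With r = V₁/V₂ = 6.7/7.49 = 0.89453,
r · ln(z₂/z₀) = ln(z₁/z₀) ⇒ ln z₀ = (ln z₁ − r·ln z₂)/(1 − r)
ln z₀ = (2.89037 − 0.89453×4.43082) / 0.10547 = -10.1742
z₀ = exp(-10.1742) = 0.00003814 m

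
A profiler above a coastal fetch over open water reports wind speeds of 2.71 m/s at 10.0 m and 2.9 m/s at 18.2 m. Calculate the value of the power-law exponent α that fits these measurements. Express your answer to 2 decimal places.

α ≈ 0.11

Power law: V₂/V₁ = (z₂/z₁)^α ⇒ α = ln(V₂/V₁) / ln(z₂/z₁)
α = ln(2.9/2.71) / ln(18.2/10.0) = ln(1.0701) / ln(1.8200)
  = 0.06776 / 0.59884 = 0.11316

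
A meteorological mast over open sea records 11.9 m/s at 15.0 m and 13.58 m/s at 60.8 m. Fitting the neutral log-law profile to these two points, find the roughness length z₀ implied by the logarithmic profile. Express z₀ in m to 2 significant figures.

Log law: V(z) ∝ ln(z/z₀). With r = V₁/V₂ = 11.9/13.58 = 0.87629,
r · ln(z₂/z₀) = ln(z₁/z₀) ⇒ ln z₀ = (ln z₁ − r·ln z₂)/(1 − r)
ln z₀ = (2.70805 − 0.87629×4.10759) / 0.12371 = -7.2054
z₀ = exp(-7.2054) = 0.0007426 m

z₀ ≈ 0.00074 m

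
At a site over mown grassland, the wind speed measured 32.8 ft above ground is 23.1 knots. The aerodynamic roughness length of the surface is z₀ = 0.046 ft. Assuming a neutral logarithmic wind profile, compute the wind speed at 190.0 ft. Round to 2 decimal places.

29.28 knots

Log law: V(z) ∝ ln(z/z₀), so V₂/V₁ = ln(z₂/z₀) / ln(z₁/z₀).
ln(190.0/0.046) = 8.3261, ln(32.8/0.046) = 6.5695
V₂ = 23.1 × 8.3261/6.5695 = 23.1 × 1.2674 = 29.2766 knots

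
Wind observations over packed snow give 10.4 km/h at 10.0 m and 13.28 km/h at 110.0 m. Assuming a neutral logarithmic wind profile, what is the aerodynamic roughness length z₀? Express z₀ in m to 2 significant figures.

Log law: V(z) ∝ ln(z/z₀). With r = V₁/V₂ = 10.4/13.28 = 0.78313,
r · ln(z₂/z₀) = ln(z₁/z₀) ⇒ ln z₀ = (ln z₁ − r·ln z₂)/(1 − r)
ln z₀ = (2.30259 − 0.78313×4.70048) / 0.21687 = -6.3565
z₀ = exp(-6.3565) = 0.001735 m

z₀ ≈ 0.0017 m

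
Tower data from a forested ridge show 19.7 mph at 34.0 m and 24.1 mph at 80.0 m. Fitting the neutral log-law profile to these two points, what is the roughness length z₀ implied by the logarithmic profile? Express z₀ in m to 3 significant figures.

z₀ ≈ 0.737 m

Log law: V(z) ∝ ln(z/z₀). With r = V₁/V₂ = 19.7/24.1 = 0.81743,
r · ln(z₂/z₀) = ln(z₁/z₀) ⇒ ln z₀ = (ln z₁ − r·ln z₂)/(1 − r)
ln z₀ = (3.52636 − 0.81743×4.38203) / 0.18257 = -0.3047
z₀ = exp(-0.3047) = 0.7374 m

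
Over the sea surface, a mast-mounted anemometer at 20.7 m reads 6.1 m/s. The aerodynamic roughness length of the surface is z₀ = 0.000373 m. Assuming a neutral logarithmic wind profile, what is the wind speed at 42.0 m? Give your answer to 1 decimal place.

Log law: V(z) ∝ ln(z/z₀), so V₂/V₁ = ln(z₂/z₀) / ln(z₁/z₀).
ln(42.0/0.000373) = 11.6316, ln(20.7/0.000373) = 10.9241
V₂ = 6.1 × 11.6316/10.9241 = 6.1 × 1.0648 = 6.4951 m/s

6.5 m/s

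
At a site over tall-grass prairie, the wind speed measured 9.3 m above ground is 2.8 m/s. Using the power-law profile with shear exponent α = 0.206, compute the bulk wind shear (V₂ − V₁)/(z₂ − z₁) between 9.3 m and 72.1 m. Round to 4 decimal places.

Power law: V₂ = V₁ · (z₂/z₁)^α = 2.8 × (7.7527)^0.206 = 4.2696 m/s
ΔV/Δz = (4.2696 − 2.8)/(72.1 − 9.3) = 1.4696/62.8000 = 0.02340 m/s/m

0.0234 m/s/m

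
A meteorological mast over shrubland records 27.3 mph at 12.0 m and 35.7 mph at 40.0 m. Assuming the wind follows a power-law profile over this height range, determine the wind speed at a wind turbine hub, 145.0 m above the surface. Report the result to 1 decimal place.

47.6 mph

First find α: α = ln(V₂/V₁)/ln(z₂/z₁) = ln(35.7/27.3)/ln(40.0/12.0) = 0.26826/1.20397 = 0.2228
Extrapolate from 40.0 m to 145.0 m: V₃ = 35.7 × (145.0/40.0)^0.2228 = 35.7 × 1.3324 = 47.5654 mph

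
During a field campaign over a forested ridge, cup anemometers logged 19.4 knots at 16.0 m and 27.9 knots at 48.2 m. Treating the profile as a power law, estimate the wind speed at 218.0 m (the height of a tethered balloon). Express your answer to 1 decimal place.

45.9 knots

First find α: α = ln(V₂/V₁)/ln(z₂/z₁) = ln(27.9/19.4)/ln(48.2/16.0) = 0.36335/1.10277 = 0.3295
Extrapolate from 48.2 m to 218.0 m: V₃ = 27.9 × (218.0/48.2)^0.3295 = 27.9 × 1.6442 = 45.8729 knots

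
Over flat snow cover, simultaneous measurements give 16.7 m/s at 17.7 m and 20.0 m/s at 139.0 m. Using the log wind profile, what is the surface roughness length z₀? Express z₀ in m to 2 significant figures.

z₀ ≈ 0.00052 m

Log law: V(z) ∝ ln(z/z₀). With r = V₁/V₂ = 16.7/20.0 = 0.83500,
r · ln(z₂/z₀) = ln(z₁/z₀) ⇒ ln z₀ = (ln z₁ − r·ln z₂)/(1 − r)
ln z₀ = (2.87356 − 0.83500×4.93447) / 0.16500 = -7.5559
z₀ = exp(-7.5559) = 0.0005230 m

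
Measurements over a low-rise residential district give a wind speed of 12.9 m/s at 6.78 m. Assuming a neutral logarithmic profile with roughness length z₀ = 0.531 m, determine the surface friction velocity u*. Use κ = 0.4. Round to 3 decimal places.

u* ≈ 2.026 m/s

Log law: V(z) = (u*/κ) · ln(z/z₀) ⇒ u* = κ · V / ln(z/z₀)
u* = 0.4 × 12.9 / ln(6.78/0.531) = 0.4 × 12.9 / 2.5470
   = 5.1600 / 2.5470 = 2.0259 m/s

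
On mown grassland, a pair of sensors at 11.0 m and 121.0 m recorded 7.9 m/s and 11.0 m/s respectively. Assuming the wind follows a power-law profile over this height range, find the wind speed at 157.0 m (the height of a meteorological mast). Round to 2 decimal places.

11.40 m/s

First find α: α = ln(V₂/V₁)/ln(z₂/z₁) = ln(11.0/7.9)/ln(121.0/11.0) = 0.33103/2.39790 = 0.1381
Extrapolate from 121.0 m to 157.0 m: V₃ = 11.0 × (157.0/121.0)^0.1381 = 11.0 × 1.0366 = 11.4027 m/s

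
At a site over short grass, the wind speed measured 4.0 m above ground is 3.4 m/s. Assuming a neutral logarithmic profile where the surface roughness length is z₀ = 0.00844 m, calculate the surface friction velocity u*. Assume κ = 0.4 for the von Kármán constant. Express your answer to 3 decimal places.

u* ≈ 0.221 m/s

Log law: V(z) = (u*/κ) · ln(z/z₀) ⇒ u* = κ · V / ln(z/z₀)
u* = 0.4 × 3.4 / ln(4.0/0.00844) = 0.4 × 3.4 / 6.1611
   = 1.3600 / 6.1611 = 0.2207 m/s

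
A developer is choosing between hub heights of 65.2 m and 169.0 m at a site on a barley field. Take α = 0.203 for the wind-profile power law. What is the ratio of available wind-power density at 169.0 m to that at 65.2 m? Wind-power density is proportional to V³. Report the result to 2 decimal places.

Speed ratio: V_B/V_A = (z_B/z_A)^α = (169.0/65.2)^0.203 = (2.5920)^0.203 = 1.21330
Power-density ratio: P_B/P_A = (V_B/V_A)³ = (1.21330)³ = 1.78610

1.79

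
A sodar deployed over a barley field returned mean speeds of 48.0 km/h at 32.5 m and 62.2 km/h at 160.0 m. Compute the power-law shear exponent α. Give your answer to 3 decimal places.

α ≈ 0.163

Power law: V₂/V₁ = (z₂/z₁)^α ⇒ α = ln(V₂/V₁) / ln(z₂/z₁)
α = ln(62.2/48.0) / ln(160.0/32.5) = ln(1.2958) / ln(4.9231)
  = 0.25915 / 1.59393 = 0.16259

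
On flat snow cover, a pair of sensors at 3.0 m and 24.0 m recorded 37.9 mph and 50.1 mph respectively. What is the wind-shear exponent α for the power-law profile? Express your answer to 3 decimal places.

α ≈ 0.134

Power law: V₂/V₁ = (z₂/z₁)^α ⇒ α = ln(V₂/V₁) / ln(z₂/z₁)
α = ln(50.1/37.9) / ln(24.0/3.0) = ln(1.3219) / ln(8.0000)
  = 0.27907 / 2.07944 = 0.13420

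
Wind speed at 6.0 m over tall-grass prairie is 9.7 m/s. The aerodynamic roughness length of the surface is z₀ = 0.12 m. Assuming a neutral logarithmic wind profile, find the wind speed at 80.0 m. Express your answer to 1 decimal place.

Log law: V(z) ∝ ln(z/z₀), so V₂/V₁ = ln(z₂/z₀) / ln(z₁/z₀).
ln(80.0/0.12) = 6.5023, ln(6.0/0.12) = 3.9120
V₂ = 9.7 × 6.5023/3.9120 = 9.7 × 1.6621 = 16.1227 m/s

16.1 m/s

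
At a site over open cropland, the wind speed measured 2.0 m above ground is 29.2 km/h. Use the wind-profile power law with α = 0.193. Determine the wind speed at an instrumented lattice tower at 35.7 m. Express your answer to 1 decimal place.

50.9 km/h

Power-law profile: V₂ = V₁ · (z₂/z₁)^α
V₂ = 29.2 × (35.7/2.0)^0.193 = 29.2 × (17.8500)^0.193
    = 29.2 × 1.7441 = 50.9271 km/h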